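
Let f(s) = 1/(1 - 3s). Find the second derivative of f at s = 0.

18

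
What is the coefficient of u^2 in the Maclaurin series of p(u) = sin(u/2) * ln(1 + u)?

1/2

Expand each factor separately, then convolve coefficients.
So c_2 = p′′(0)/2! = 1/2.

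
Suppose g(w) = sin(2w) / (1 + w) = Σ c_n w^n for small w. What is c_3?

2/3

Take the Cauchy product of the two expansions.
g(0) = 0
g′(0) = 2
g′′(0) = -4
g′′′(0) = 4
The Taylor polynomial is Σ g^(k)(0)/k! · w^k.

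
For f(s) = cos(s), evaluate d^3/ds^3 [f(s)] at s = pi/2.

From the series, [(s - pi/2)^3] f = 1/6; multiply by 3! = 6 to get 1.

1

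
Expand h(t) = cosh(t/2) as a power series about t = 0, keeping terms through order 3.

Use the known series and substitute for the argument.
h(0) = 1
h′(0) = 0
h′′(0) = 1/4
h′′′(0) = 0

t^2/8 + 1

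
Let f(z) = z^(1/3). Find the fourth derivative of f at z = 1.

-80/81

From the series, [(z - 1)^4] f = -10/243; multiply by 4! = 24 to get -80/81.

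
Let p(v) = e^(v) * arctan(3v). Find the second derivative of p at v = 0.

Take the Cauchy product of the two expansions.
From the series, [v^2] p = 3; multiply by 2! = 2 to get 6.

6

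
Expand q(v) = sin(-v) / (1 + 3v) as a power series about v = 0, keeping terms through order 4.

Take the Cauchy product of the two expansions.

53*v^4/2 - 53*v^3/6 + 3*v^2 - v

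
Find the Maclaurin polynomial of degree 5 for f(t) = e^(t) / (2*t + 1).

Use 1/(1 - r) = Σ r^k on the denominator, then take the Cauchy product.
[t^0] = 1;  [t^1] = -1;  [t^2] = 5/2;  [t^3] = -29/6;  [t^4] = 233/24;  [t^5] = -2329/120.

-2329*t^5/120 + 233*t^4/24 - 29*t^3/6 + 5*t^2/2 - t + 1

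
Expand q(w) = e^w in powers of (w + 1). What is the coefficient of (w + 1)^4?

e^(-1)/24

Compute the successive derivatives at the expansion point and divide by k!.
q(-1) = e^(-1)
q′(-1) = e^(-1)
q′′(-1) = e^(-1)
q′′′(-1) = e^(-1)
q^(4)(-1) = e^(-1)
So c_4 = q^(4)(-1)/4! = e^(-1)/24.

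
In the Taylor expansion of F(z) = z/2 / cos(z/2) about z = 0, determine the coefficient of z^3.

1/16

Write the quotient as an unknown series and match coefficients against numerator = denominator · series.
F(0) = 0
F′(0) = 1/2
F′′(0) = 0
F′′′(0) = 3/8
So c_3 = F′′′(0)/3! = 1/16.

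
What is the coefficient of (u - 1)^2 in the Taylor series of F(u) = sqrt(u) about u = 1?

F(1) = 1
F′(1) = 1/2
F′′(1) = -1/4

-1/8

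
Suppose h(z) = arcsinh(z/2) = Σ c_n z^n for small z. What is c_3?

h(0) = 0
h′(0) = 1/2
h′′(0) = 0
h′′′(0) = -1/8

-1/48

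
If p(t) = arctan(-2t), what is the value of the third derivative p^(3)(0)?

16

From the series, [t^3] p = 8/3; multiply by 3! = 6 to get 16.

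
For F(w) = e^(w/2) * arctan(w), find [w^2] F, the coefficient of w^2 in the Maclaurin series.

Multiply the two series term by term and collect like powers.
F(0) = 0
F′(0) = 1
F′′(0) = 1

1/2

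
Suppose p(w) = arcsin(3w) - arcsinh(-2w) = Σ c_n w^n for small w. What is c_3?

Combine the two series term by term.

19/6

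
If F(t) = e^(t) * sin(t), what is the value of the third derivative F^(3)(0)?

Expand each factor separately, then convolve coefficients.
From the series, [t^3] F = 1/3; multiply by 3! = 6 to get 2.

2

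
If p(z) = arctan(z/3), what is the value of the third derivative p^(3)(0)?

-2/27

The coefficient of z^3 in the expansion is -1/81, so p′′′(0) = 3! * (-1/81) = -2/27.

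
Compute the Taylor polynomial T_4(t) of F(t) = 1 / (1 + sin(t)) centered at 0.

2*t^4/3 - 5*t^3/6 + t^2 - t + 1

Expand as Σ (-1)^k u^k with u equal to the inner function's series.
[t^0] = 1;  [t^1] = -1;  [t^2] = 1;  [t^3] = -5/6;  [t^4] = 2/3.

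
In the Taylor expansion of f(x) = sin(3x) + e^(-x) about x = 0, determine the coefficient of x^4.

1/24

Combine the two series term by term.
f(0) = 1
f′(0) = 2
f′′(0) = 1
f′′′(0) = -28
f^(4)(0) = 1
So c_4 = f^(4)(0)/4! = 1/24.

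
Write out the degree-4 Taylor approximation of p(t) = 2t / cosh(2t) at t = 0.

Write the quotient as an unknown series and match coefficients against numerator = denominator · series.

-4*t^3 + 2*t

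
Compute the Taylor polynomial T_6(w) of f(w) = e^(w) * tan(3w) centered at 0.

Write out both Maclaurin series and multiply, keeping only the needed powers.
f(0) = 0
f′(0) = 3
f′′(0) = 6
f′′′(0) = 63
f^(4)(0) = 228
f^(5)(0) = 4443
f^(6)(0) = 24426
Dividing each by k! gives the coefficients c_0, ..., c_6.

1357*w^6/40 + 1481*w^5/40 + 19*w^4/2 + 21*w^3/2 + 3*w^2 + 3*w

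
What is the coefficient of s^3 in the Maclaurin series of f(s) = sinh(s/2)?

[s^0] = 0;  [s^1] = 1/2;  [s^2] = 0;  [s^3] = 1/48.
So c_3 = f′′′(0)/3! = 1/48.

1/48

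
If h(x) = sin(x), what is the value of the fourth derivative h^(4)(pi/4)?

sqrt(2)/2

The coefficient of (x - pi/4)^4 in the expansion is sqrt(2)/48, so h^(4)(pi/4) = 4! * (sqrt(2)/48) = sqrt(2)/2.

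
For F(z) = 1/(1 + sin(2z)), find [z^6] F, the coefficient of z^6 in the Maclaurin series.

1088/45

Let u equal the inner series; expand the outer function in u and truncate.
[z^0] = 1;  [z^1] = -2;  [z^2] = 4;  [z^3] = -20/3;  [z^4] = 32/3;  [z^5] = -244/15;  [z^6] = 1088/45.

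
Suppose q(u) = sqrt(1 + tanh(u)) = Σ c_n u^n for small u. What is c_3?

Plug the Maclaurin series of the inner function into that of the outer and collect terms.
q(0) = 1
q′(0) = 1/2
q′′(0) = -1/4
q′′′(0) = -5/8
So c_3 = q′′′(0)/3! = -5/48.

-5/48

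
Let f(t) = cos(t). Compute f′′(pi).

Compute the successive derivatives at the expansion point and divide by k!.
The coefficient of (t - pi)^2 in the expansion is 1/2, so f′′(pi) = 2! * (1/2) = 1.

1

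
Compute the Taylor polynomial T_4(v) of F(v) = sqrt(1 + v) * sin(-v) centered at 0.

v^4/48 + 7*v^3/24 - v^2/2 - v

Take the Cauchy product of the two expansions.
F(0) = 0
F′(0) = -1
F′′(0) = -1
F′′′(0) = 7/4
F^(4)(0) = 1/2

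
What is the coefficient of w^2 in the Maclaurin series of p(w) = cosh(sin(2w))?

Let u equal the inner series; expand the outer function in u and truncate.
p(0) = 1
p′(0) = 0
p′′(0) = 4

2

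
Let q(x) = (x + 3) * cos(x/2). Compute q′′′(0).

-3/4

Shift and add copies of the series according to the polynomial's terms.
From the series, [x^3] q = -1/8; multiply by 3! = 6 to get -3/4.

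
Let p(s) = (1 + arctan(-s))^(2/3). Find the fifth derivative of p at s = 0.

-3008/243

Let u equal the inner series; expand the outer function in u and truncate.
From the series, [s^5] p = -376/3645; multiply by 5! = 120 to get -3008/243.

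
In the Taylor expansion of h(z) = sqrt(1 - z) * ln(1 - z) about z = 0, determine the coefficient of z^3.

1/24

Multiply the two series term by term and collect like powers.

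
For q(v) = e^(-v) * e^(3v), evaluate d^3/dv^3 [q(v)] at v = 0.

8

Multiply the two series term by term and collect like powers.
From the series, [v^3] q = 4/3; multiply by 3! = 6 to get 8.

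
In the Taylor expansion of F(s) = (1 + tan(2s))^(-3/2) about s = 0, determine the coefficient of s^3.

Compose series: expand the inner function first, then feed it into the outer expansion.
F(0) = 1
F′(0) = -3
F′′(0) = 15
F′′′(0) = -129
So c_3 = F′′′(0)/3! = -43/2.

-43/2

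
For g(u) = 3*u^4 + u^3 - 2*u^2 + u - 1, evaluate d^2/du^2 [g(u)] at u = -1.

26

The coefficient of (u + 1)^2 in the expansion is 13, so g′′(-1) = 2! * (13) = 26.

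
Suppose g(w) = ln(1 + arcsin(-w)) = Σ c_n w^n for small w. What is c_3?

-1/2

Compose series: expand the inner function first, then feed it into the outer expansion.
g(0) = 0
g′(0) = -1
g′′(0) = -1
g′′′(0) = -3
The Taylor polynomial is Σ g^(k)(0)/k! · w^k.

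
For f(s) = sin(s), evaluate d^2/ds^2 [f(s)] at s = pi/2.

From the series, [(s - pi/2)^2] f = -1/2; multiply by 2! = 2 to get -1.

-1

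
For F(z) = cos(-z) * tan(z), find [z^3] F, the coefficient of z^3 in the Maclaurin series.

Expand each factor separately, then convolve coefficients.

-1/6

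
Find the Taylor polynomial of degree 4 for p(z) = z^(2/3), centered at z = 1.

-7*(z - 1)^4/243 + 4*(z - 1)^3/81 - (z - 1)^2/9 + 2*(z - 1)/3 + 1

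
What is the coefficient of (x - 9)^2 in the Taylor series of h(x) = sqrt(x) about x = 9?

-1/216

h(9) = 3
h′(9) = 1/6
h′′(9) = -1/108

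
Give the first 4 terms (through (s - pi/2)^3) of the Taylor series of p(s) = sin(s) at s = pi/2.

Compute the successive derivatives at the expansion point and divide by k!.
[(s - pi/2)^0] = 1;  [(s - pi/2)^1] = 0;  [(s - pi/2)^2] = -1/2;  [(s - pi/2)^3] = 0.

1 - (s - pi/2)^2/2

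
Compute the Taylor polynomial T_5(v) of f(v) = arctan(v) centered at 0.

v^5/5 - v^3/3 + v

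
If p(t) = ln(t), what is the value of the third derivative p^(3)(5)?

2/125

The coefficient of (t - 5)^3 in the expansion is 1/375, so p′′′(5) = 3! * (1/375) = 2/125.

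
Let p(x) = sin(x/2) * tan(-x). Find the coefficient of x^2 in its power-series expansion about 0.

-1/2

Take the Cauchy product of the two expansions.
p(0) = 0
p′(0) = 0
p′′(0) = -1
So c_2 = p′′(0)/2! = -1/2.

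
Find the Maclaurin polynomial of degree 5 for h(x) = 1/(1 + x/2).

h(0) = 1
h′(0) = -1/2
h′′(0) = 1/2
h′′′(0) = -3/4
h^(4)(0) = 3/2
h^(5)(0) = -15/4

-x^5/32 + x^4/16 - x^3/8 + x^2/4 - x/2 + 1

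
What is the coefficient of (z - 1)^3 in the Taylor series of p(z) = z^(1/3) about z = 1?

5/81

[(z - 1)^0] = 1;  [(z - 1)^1] = 1/3;  [(z - 1)^2] = -1/9;  [(z - 1)^3] = 5/81.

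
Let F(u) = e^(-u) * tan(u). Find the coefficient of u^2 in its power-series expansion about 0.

Multiply the two series term by term and collect like powers.
[u^0] = 0;  [u^1] = 1;  [u^2] = -1.

-1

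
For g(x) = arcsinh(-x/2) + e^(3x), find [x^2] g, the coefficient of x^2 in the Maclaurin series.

Expand each term separately and add.
g(0) = 1
g′(0) = 5/2
g′′(0) = 9
So c_2 = g′′(0)/2! = 9/2.

9/2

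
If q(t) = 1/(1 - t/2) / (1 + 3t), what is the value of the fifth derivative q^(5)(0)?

Take the Cauchy product of the two expansions.
From the series, [t^5] q = -6665/32; multiply by 5! = 120 to get -99975/4.

-99975/4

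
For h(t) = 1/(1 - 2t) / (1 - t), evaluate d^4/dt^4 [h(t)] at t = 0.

Multiply the two series term by term and collect like powers.
From the series, [t^4] h = 31; multiply by 4! = 24 to get 744.

744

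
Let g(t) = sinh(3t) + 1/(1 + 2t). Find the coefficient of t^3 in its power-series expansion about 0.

-7/2

Combine the two series term by term.
g(0) = 1
g′(0) = 1
g′′(0) = 8
g′′′(0) = -21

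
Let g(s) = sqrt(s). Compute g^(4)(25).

-3/250000

From the series, [(s - 25)^4] g = -1/2000000; multiply by 4! = 24 to get -3/250000.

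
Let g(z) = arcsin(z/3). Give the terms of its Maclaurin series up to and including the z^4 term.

z^3/162 + z/3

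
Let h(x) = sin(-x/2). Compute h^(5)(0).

-1/32

The coefficient of x^5 in the expansion is -1/3840, so h^(5)(0) = 5! * (-1/3840) = -1/32.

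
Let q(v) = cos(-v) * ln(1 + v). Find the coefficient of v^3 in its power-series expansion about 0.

-1/6

Multiply the two series term by term and collect like powers.
q(0) = 0
q′(0) = 1
q′′(0) = -1
q′′′(0) = -1
So c_3 = q′′′(0)/3! = -1/6.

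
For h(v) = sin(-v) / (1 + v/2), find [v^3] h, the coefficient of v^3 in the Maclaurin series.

Take the Cauchy product of the two expansions.

-1/12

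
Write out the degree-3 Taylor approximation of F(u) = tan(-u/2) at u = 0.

[u^0] = 0;  [u^1] = -1/2;  [u^2] = 0;  [u^3] = -1/24.

-u^3/24 - u/2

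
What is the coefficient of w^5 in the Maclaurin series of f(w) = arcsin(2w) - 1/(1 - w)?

Add the two expansions coefficient-wise.
f(0) = -1
f′(0) = 1
f′′(0) = -2
f′′′(0) = 2
f^(4)(0) = -24
f^(5)(0) = 168

7/5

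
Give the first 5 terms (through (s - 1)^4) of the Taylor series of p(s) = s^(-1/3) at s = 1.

35*(s - 1)^4/243 - 14*(s - 1)^3/81 + 2*(s - 1)^2/9 - (s - 1)/3 + 1

[(s - 1)^0] = 1;  [(s - 1)^1] = -1/3;  [(s - 1)^2] = 2/9;  [(s - 1)^3] = -14/81;  [(s - 1)^4] = 35/243.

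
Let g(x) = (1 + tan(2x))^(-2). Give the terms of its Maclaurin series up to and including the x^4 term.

112*x^4 - 112*x^3/3 + 12*x^2 - 4*x + 1

Compose series: expand the inner function first, then feed it into the outer expansion.
g(0) = 1
g′(0) = -4
g′′(0) = 24
g′′′(0) = -224
g^(4)(0) = 2688
Then c_k = g^(k)(0)/k! gives each Taylor coefficient.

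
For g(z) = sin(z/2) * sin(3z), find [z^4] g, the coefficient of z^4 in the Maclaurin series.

Write out both Maclaurin series and multiply, keeping only the needed powers.
[z^0] = 0;  [z^1] = 0;  [z^2] = 3/2;  [z^3] = 0;  [z^4] = -37/16.

-37/16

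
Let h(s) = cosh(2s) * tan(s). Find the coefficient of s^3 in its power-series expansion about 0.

Take the Cauchy product of the two expansions.
[s^0] = 0;  [s^1] = 1;  [s^2] = 0;  [s^3] = 7/3.
So c_3 = h′′′(0)/3! = 7/3.

7/3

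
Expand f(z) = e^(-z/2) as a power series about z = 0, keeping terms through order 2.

z^2/8 - z/2 + 1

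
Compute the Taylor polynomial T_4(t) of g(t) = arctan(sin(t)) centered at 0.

Compose series: expand the inner function first, then feed it into the outer expansion.
[t^0] = 0;  [t^1] = 1;  [t^2] = 0;  [t^3] = -1/2;  [t^4] = 0.

-t^3/2 + t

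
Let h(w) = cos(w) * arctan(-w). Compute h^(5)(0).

-49

Write out both Maclaurin series and multiply, keeping only the needed powers.
From the series, [w^5] h = -49/120; multiply by 5! = 120 to get -49.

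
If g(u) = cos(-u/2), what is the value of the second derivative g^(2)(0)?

From the series, [u^2] g = -1/8; multiply by 2! = 2 to get -1/4.

-1/4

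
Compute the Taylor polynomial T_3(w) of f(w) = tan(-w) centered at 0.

Apply the Taylor formula c_k = f^(k)(a)/k!.
[w^0] = 0;  [w^1] = -1;  [w^2] = 0;  [w^3] = -1/3.

-w^3/3 - w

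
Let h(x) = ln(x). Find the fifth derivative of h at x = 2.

The coefficient of (x - 2)^5 in the expansion is 1/160, so h^(5)(2) = 5! * (1/160) = 3/4.

3/4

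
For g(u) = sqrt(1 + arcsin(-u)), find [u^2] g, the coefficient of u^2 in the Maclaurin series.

Let u equal the inner series; expand the outer function in u and truncate.
[u^0] = 1;  [u^1] = -1/2;  [u^2] = -1/8.

-1/8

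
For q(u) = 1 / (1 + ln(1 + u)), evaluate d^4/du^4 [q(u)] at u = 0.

88

Expand as Σ (-1)^k u^k with u equal to the inner function's series.
From the series, [u^4] q = 11/3; multiply by 4! = 24 to get 88.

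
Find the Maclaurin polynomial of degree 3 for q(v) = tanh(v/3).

-v^3/81 + v/3

Apply the Taylor formula c_k = f^(k)(a)/k!.
q(0) = 0
q′(0) = 1/3
q′′(0) = 0
q′′′(0) = -2/27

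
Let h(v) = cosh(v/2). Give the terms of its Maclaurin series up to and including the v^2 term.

v^2/8 + 1

Differentiate repeatedly and evaluate at the center.
h(0) = 1
h′(0) = 0
h′′(0) = 1/4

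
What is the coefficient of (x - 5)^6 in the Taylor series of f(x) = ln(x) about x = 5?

-1/93750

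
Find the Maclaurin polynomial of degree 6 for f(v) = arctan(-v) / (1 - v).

-13*v^6/15 - 13*v^5/15 - 2*v^4/3 - 2*v^3/3 - v^2 - v

Expand 1/(denominator) as a geometric series and multiply by the numerator's series.
f(0) = 0
f′(0) = -1
f′′(0) = -2
f′′′(0) = -4
f^(4)(0) = -16
f^(5)(0) = -104
f^(6)(0) = -624
The Taylor polynomial is Σ f^(k)(0)/k! · v^k.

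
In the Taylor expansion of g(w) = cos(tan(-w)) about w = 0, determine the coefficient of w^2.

Let u equal the inner series; expand the outer function in u and truncate.

-1/2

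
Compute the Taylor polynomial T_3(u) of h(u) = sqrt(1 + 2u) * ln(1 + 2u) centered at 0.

-u^3/3 + 2*u

Write out both Maclaurin series and multiply, keeping only the needed powers.
[u^0] = 0;  [u^1] = 2;  [u^2] = 0;  [u^3] = -1/3.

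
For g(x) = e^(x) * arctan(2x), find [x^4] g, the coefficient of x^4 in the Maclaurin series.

Expand each factor separately, then convolve coefficients.
[x^0] = 0;  [x^1] = 2;  [x^2] = 2;  [x^3] = -5/3;  [x^4] = -7/3.

-7/3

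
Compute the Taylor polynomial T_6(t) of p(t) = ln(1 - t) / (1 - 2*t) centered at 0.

Use 1/(1 - r) = Σ r^k on the denominator, then take the Cauchy product.
p(0) = 0
p′(0) = -1
p′′(0) = -5
p′′′(0) = -32
p^(4)(0) = -262
p^(5)(0) = -2644
p^(6)(0) = -31848

-1327*t^6/30 - 661*t^5/30 - 131*t^4/12 - 16*t^3/3 - 5*t^2/2 - t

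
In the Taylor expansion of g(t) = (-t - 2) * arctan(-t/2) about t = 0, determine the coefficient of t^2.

Distribute the polynomial across the series and collect like powers.
g(0) = 0
g′(0) = 1
g′′(0) = 1
So c_2 = g′′(0)/2! = 1/2.

1/2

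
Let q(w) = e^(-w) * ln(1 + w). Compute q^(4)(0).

-24

Write out both Maclaurin series and multiply, keeping only the needed powers.
The coefficient of w^4 in the expansion is -1, so q^(4)(0) = 4! * (-1) = -24.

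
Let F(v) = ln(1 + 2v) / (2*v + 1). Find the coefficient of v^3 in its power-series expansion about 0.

44/3

Expand 1/(denominator) as a geometric series and multiply by the numerator's series.
F(0) = 0
F′(0) = 2
F′′(0) = -12
F′′′(0) = 88
So c_3 = F′′′(0)/3! = 44/3.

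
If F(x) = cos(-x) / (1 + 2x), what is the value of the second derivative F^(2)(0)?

7

Multiply the two series term by term and collect like powers.
From the series, [x^2] F = 7/2; multiply by 2! = 2 to get 7.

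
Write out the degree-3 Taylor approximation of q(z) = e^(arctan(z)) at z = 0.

Plug the Maclaurin series of the inner function into that of the outer and collect terms.

-z^3/6 + z^2/2 + z + 1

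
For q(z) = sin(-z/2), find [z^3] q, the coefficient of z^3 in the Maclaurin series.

q(0) = 0
q′(0) = -1/2
q′′(0) = 0
q′′′(0) = 1/8
So c_3 = q′′′(0)/3! = 1/48.

1/48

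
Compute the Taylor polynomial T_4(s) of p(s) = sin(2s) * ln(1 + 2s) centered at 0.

Write out both Maclaurin series and multiply, keeping only the needed powers.
[s^0] = 0;  [s^1] = 0;  [s^2] = 4;  [s^3] = -4;  [s^4] = 8/3.

8*s^4/3 - 4*s^3 + 4*s^2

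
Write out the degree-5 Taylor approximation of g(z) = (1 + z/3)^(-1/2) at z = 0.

g(0) = 1
g′(0) = -1/6
g′′(0) = 1/12
g′′′(0) = -5/72
g^(4)(0) = 35/432
g^(5)(0) = -35/288

-7*z^5/6912 + 35*z^4/10368 - 5*z^3/432 + z^2/24 - z/6 + 1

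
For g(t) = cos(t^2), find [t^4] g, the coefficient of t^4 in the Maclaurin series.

-1/2

g(0) = 1
g′(0) = 0
g′′(0) = 0
g′′′(0) = 0
g^(4)(0) = -12
So c_4 = g^(4)(0)/4! = -1/2.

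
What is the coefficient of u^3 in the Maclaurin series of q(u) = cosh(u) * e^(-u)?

-2/3

Expand each factor separately, then convolve coefficients.
q(0) = 1
q′(0) = -1
q′′(0) = 2
q′′′(0) = -4
So c_3 = q′′′(0)/3! = -2/3.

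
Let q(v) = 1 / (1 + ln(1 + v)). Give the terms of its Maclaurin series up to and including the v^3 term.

Use the geometric series for the reciprocal, then substitute.
q(0) = 1
q′(0) = -1
q′′(0) = 3
q′′′(0) = -14
Then c_k = q^(k)(0)/k! gives each Taylor coefficient.

-7*v^3/3 + 3*v^2/2 - v + 1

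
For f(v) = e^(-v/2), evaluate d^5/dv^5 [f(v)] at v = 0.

Differentiate repeatedly and evaluate at the center.
The coefficient of v^5 in the expansion is -1/3840, so f^(5)(0) = 5! * (-1/3840) = -1/32.

-1/32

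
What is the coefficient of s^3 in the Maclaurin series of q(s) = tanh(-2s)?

q(0) = 0
q′(0) = -2
q′′(0) = 0
q′′′(0) = 16
So c_3 = q′′′(0)/3! = 8/3.

8/3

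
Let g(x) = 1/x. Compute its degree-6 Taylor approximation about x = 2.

g(2) = 1/2
g′(2) = -1/4
g′′(2) = 1/4
g′′′(2) = -3/8
g^(4)(2) = 3/4
g^(5)(2) = -15/8
g^(6)(2) = 45/8
The Taylor polynomial is Σ g^(k)(2)/k! · (x - 2)^k.

(x - 2)^6/128 - (x - 2)^5/64 + (x - 2)^4/32 - (x - 2)^3/16 + (x - 2)^2/8 - (x - 2)/4 + 1/2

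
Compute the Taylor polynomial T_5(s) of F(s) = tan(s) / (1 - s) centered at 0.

Multiply the two series term by term and collect like powers.
F(0) = 0
F′(0) = 1
F′′(0) = 2
F′′′(0) = 8
F^(4)(0) = 32
F^(5)(0) = 176

22*s^5/15 + 4*s^4/3 + 4*s^3/3 + s^2 + s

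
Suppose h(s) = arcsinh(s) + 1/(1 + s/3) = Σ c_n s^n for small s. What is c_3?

-11/54

Add the two expansions coefficient-wise.
[s^0] = 1;  [s^1] = 2/3;  [s^2] = 1/9;  [s^3] = -11/54.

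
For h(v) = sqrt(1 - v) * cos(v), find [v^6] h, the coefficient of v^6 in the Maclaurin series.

-349/46080

Take the Cauchy product of the two expansions.
h(0) = 1
h′(0) = -1/2
h′′(0) = -5/4
h′′′(0) = 9/8
h^(4)(0) = 25/16
h^(5)(0) = -65/32
h^(6)(0) = -349/64
The Taylor polynomial is Σ h^(k)(0)/k! · v^k.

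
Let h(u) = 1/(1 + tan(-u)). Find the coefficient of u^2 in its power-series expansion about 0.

1

Compose series: expand the inner function first, then feed it into the outer expansion.
h(0) = 1
h′(0) = 1
h′′(0) = 2
So c_2 = h′′(0)/2! = 1.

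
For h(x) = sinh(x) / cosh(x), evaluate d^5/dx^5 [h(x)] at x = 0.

16

Write the quotient as an unknown series and match coefficients against numerator = denominator · series.
From the series, [x^5] h = 2/15; multiply by 5! = 120 to get 16.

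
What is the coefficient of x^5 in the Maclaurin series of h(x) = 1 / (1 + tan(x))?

Write 1/(1+u) = 1 - u + u^2 - u^3 + ... and substitute the series for u.
h(0) = 1
h′(0) = -1
h′′(0) = 2
h′′′(0) = -8
h^(4)(0) = 40
h^(5)(0) = -256
The Taylor polynomial is Σ h^(k)(0)/k! · x^k.

-32/15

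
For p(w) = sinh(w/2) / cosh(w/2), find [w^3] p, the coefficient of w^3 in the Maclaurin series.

-1/24

Divide the numerator series by the denominator series (power-series long division).
p(0) = 0
p′(0) = 1/2
p′′(0) = 0
p′′′(0) = -1/4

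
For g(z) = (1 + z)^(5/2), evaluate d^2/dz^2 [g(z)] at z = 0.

15/4

From the series, [z^2] g = 15/8; multiply by 2! = 2 to get 15/4.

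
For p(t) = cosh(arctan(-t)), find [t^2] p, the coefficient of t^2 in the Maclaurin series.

Plug the Maclaurin series of the inner function into that of the outer and collect terms.

1/2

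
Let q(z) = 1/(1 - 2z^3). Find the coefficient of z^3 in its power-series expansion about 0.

2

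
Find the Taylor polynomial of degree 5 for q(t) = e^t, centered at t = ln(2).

(t - ln(2))^5/60 + (t - ln(2))^4/12 + (t - ln(2))^3/3 + (t - ln(2))^2 + 2*(t - ln(2)) + 2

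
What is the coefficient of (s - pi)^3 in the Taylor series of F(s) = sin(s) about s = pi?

1/6

F(pi) = 0
F′(pi) = -1
F′′(pi) = 0
F′′′(pi) = 1
Dividing each by k! gives the coefficients c_0, ..., c_3.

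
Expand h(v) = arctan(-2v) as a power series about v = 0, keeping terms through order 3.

8*v^3/3 - 2*v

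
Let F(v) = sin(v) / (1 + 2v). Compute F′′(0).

Take the Cauchy product of the two expansions.
From the series, [v^2] F = -2; multiply by 2! = 2 to get -4.

-4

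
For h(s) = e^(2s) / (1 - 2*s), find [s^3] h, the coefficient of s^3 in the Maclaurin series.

Use 1/(1 - r) = Σ r^k on the denominator, then take the Cauchy product.
So c_3 = h′′′(0)/3! = 64/3.

64/3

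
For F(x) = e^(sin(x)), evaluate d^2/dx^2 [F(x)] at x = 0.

1

Compose series: expand the inner function first, then feed it into the outer expansion.
From the series, [x^2] F = 1/2; multiply by 2! = 2 to get 1.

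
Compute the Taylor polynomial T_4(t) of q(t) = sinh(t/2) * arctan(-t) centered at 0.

7*t^4/48 - t^2/2

Multiply the two series term by term and collect like powers.
q(0) = 0
q′(0) = 0
q′′(0) = -1
q′′′(0) = 0
q^(4)(0) = 7/2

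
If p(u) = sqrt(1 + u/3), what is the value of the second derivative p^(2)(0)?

From the series, [u^2] p = -1/72; multiply by 2! = 2 to get -1/36.

-1/36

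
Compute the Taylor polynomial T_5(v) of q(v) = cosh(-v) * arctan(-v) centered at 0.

-3*v^5/40 - v^3/6 - v

Take the Cauchy product of the two expansions.
q(0) = 0
q′(0) = -1
q′′(0) = 0
q′′′(0) = -1
q^(4)(0) = 0
q^(5)(0) = -9
The Taylor polynomial is Σ q^(k)(0)/k! · v^k.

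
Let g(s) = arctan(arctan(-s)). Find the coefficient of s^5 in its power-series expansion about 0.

-11/15

Compose series: expand the inner function first, then feed it into the outer expansion.
g(0) = 0
g′(0) = -1
g′′(0) = 0
g′′′(0) = 4
g^(4)(0) = 0
g^(5)(0) = -88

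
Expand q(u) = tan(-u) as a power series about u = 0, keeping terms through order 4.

-u^3/3 - u

[u^0] = 0;  [u^1] = -1;  [u^2] = 0;  [u^3] = -1/3;  [u^4] = 0.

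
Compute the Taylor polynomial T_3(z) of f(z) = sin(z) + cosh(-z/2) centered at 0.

Expand each term separately and add.
[z^0] = 1;  [z^1] = 1;  [z^2] = 1/8;  [z^3] = -1/6.

-z^3/6 + z^2/8 + z + 1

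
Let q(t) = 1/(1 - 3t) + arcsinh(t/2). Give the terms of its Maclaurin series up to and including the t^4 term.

81*t^4 + 1295*t^3/48 + 9*t^2 + 7*t/2 + 1

Add the two expansions coefficient-wise.
[t^0] = 1;  [t^1] = 7/2;  [t^2] = 9;  [t^3] = 1295/48;  [t^4] = 81.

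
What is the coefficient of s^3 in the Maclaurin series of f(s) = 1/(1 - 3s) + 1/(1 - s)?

28

Add the two expansions coefficient-wise.
f(0) = 2
f′(0) = 4
f′′(0) = 20
f′′′(0) = 168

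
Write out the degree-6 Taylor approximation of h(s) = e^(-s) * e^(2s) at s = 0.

Multiply the two series term by term and collect like powers.
h(0) = 1
h′(0) = 1
h′′(0) = 1
h′′′(0) = 1
h^(4)(0) = 1
h^(5)(0) = 1
h^(6)(0) = 1

s^6/720 + s^5/120 + s^4/24 + s^3/6 + s^2/2 + s + 1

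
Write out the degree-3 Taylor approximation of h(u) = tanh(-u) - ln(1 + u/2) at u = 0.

Combine the two series term by term.
h(0) = 0
h′(0) = -3/2
h′′(0) = 1/4
h′′′(0) = 7/4

7*u^3/24 + u^2/8 - 3*u/2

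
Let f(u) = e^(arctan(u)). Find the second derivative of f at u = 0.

Substitute the inner expansion into the outer series and collect powers.
The coefficient of u^2 in the expansion is 1/2, so f′′(0) = 2! * (1/2) = 1.

1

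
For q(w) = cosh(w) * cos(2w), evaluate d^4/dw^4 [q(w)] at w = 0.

Multiply the two series term by term and collect like powers.
The coefficient of w^4 in the expansion is -7/24, so q^(4)(0) = 4! * (-7/24) = -7.

-7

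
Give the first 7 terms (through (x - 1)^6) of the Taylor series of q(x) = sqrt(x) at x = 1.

Differentiate repeatedly and evaluate at the center.
[(x - 1)^0] = 1;  [(x - 1)^1] = 1/2;  [(x - 1)^2] = -1/8;  [(x - 1)^3] = 1/16;  [(x - 1)^4] = -5/128;  [(x - 1)^5] = 7/256;  [(x - 1)^6] = -21/1024.

-21*(x - 1)^6/1024 + 7*(x - 1)^5/256 - 5*(x - 1)^4/128 + (x - 1)^3/16 - (x - 1)^2/8 + (x - 1)/2 + 1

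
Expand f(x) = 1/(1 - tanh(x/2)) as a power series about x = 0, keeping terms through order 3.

x^3/12 + x^2/4 + x/2 + 1

Plug the Maclaurin series of the inner function into that of the outer and collect terms.
f(0) = 1
f′(0) = 1/2
f′′(0) = 1/2
f′′′(0) = 1/2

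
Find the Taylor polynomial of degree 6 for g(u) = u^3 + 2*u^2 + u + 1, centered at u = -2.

g(-2) = -1
g′(-2) = 5
g′′(-2) = -8
g′′′(-2) = 6
g^(4)(-2) = 0
g^(5)(-2) = 0
g^(6)(-2) = 0
Then c_k = g^(k)(-2)/k! gives each Taylor coefficient.

(u + 2)^3 - 4*(u + 2)^2 + 5*(u + 2) - 1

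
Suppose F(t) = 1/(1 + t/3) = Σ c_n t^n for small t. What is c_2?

Apply the Taylor formula c_k = f^(k)(a)/k!.
F(0) = 1
F′(0) = -1/3
F′′(0) = 2/9
So c_2 = F′′(0)/2! = 1/9.

1/9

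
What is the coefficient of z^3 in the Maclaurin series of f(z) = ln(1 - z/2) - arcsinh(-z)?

Expand each term separately and add.
[z^0] = 0;  [z^1] = 1/2;  [z^2] = -1/8;  [z^3] = -5/24.

-5/24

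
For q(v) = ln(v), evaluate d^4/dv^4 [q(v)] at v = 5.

Compute the successive derivatives at the expansion point and divide by k!.
From the series, [(v - 5)^4] q = -1/2500; multiply by 4! = 24 to get -6/625.

-6/625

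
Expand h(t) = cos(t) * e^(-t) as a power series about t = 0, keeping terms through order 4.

Expand each factor separately, then convolve coefficients.
h(0) = 1
h′(0) = -1
h′′(0) = 0
h′′′(0) = 2
h^(4)(0) = -4
Dividing each by k! gives the coefficients c_0, ..., c_4.

-t^4/6 + t^3/3 - t + 1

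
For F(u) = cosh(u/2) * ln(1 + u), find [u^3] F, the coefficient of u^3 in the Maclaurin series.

Write out both Maclaurin series and multiply, keeping only the needed powers.
So c_3 = F′′′(0)/3! = 11/24.

11/24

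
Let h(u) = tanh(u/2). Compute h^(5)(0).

From the series, [u^5] h = 1/240; multiply by 5! = 120 to get 1/2.

1/2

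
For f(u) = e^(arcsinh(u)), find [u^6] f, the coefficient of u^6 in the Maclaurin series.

Let u equal the inner series; expand the outer function in u and truncate.
[u^0] = 1;  [u^1] = 1;  [u^2] = 1/2;  [u^3] = 0;  [u^4] = -1/8;  [u^5] = 0;  [u^6] = 1/16.

1/16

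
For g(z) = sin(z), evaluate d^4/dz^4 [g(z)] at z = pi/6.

The coefficient of (z - pi/6)^4 in the expansion is 1/48, so g^(4)(pi/6) = 4! * (1/48) = 1/2.

1/2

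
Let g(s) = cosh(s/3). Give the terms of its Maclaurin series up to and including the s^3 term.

Compute the successive derivatives at the expansion point and divide by k!.
g(0) = 1
g′(0) = 0
g′′(0) = 1/9
g′′′(0) = 0

s^2/18 + 1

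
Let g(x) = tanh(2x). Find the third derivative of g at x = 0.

-16

The coefficient of x^3 in the expansion is -8/3, so g′′′(0) = 3! * (-8/3) = -16.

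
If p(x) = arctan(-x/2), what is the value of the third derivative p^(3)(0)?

From the series, [x^3] p = 1/24; multiply by 3! = 6 to get 1/4.

1/4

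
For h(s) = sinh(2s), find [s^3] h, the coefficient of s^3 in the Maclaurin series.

4/3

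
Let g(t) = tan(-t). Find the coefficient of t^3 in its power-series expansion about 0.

g(0) = 0
g′(0) = -1
g′′(0) = 0
g′′′(0) = -2
So c_3 = g′′′(0)/3! = -1/3.

-1/3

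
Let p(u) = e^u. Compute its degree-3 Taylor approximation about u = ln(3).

[(u - ln(3))^0] = 3;  [(u - ln(3))^1] = 3;  [(u - ln(3))^2] = 3/2;  [(u - ln(3))^3] = 1/2.

(u - ln(3))^3/2 + 3*(u - ln(3))^2/2 + 3*(u - ln(3)) + 3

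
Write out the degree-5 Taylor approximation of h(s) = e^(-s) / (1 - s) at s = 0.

Expand 1/(denominator) as a geometric series and multiply by the numerator's series.
h(0) = 1
h′(0) = 0
h′′(0) = 1
h′′′(0) = 2
h^(4)(0) = 9
h^(5)(0) = 44

11*s^5/30 + 3*s^4/8 + s^3/3 + s^2/2 + 1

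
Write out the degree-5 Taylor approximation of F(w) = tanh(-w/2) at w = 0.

-w^5/240 + w^3/24 - w/2

[w^0] = 0;  [w^1] = -1/2;  [w^2] = 0;  [w^3] = 1/24;  [w^4] = 0;  [w^5] = -1/240.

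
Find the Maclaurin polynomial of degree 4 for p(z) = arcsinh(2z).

-4*z^3/3 + 2*z

Use the known series and substitute for the argument.
p(0) = 0
p′(0) = 2
p′′(0) = 0
p′′′(0) = -8
p^(4)(0) = 0
The Taylor polynomial is Σ p^(k)(0)/k! · z^k.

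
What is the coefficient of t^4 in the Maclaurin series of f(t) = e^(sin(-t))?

-1/8

Substitute the inner expansion into the outer series and collect powers.
f(0) = 1
f′(0) = -1
f′′(0) = 1
f′′′(0) = 0
f^(4)(0) = -3
So c_4 = f^(4)(0)/4! = -1/8.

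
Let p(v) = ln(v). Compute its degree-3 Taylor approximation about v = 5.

(v - 5)^3/375 - (v - 5)^2/50 + (v - 5)/5 + ln(5)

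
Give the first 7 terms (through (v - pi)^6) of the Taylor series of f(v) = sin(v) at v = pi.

f(pi) = 0
f′(pi) = -1
f′′(pi) = 0
f′′′(pi) = 1
f^(4)(pi) = 0
f^(5)(pi) = -1
f^(6)(pi) = 0
The Taylor polynomial is Σ f^(k)(pi)/k! · (v - pi)^k.

-(v - pi)^5/120 + (v - pi)^3/6 - (v - pi)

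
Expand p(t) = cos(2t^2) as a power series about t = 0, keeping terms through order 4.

p(0) = 1
p′(0) = 0
p′′(0) = 0
p′′′(0) = 0
p^(4)(0) = -48
The Taylor polynomial is Σ p^(k)(0)/k! · t^k.

1 - 2*t^4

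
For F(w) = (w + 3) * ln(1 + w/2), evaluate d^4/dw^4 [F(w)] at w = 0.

Distribute the polynomial across the series and collect like powers.
The coefficient of w^4 in the expansion is -1/192, so F^(4)(0) = 4! * (-1/192) = -1/8.

-1/8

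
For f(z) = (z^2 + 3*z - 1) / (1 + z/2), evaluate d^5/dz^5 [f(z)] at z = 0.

45/4

Multiply each power in the prefactor through the base expansion.
From the series, [z^5] f = 3/32; multiply by 5! = 120 to get 45/4.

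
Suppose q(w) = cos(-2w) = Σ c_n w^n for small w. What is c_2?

-2

Use the known series and substitute for the argument.
[w^0] = 1;  [w^1] = 0;  [w^2] = -2.
So c_2 = q′′(0)/2! = -2.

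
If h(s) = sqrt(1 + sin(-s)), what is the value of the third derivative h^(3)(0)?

1/8

Plug the Maclaurin series of the inner function into that of the outer and collect terms.
The coefficient of s^3 in the expansion is 1/48, so h′′′(0) = 3! * (1/48) = 1/8.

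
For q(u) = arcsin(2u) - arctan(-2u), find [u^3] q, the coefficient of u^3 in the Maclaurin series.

-4/3

Expand each term separately and add.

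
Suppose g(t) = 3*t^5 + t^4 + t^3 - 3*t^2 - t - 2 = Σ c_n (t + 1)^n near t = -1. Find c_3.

27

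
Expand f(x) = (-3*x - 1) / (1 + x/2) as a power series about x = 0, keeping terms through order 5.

-5*x^5/32 + 5*x^4/16 - 5*x^3/8 + 5*x^2/4 - 5*x/2 - 1

Shift and add copies of the series according to the polynomial's terms.
f(0) = -1
f′(0) = -5/2
f′′(0) = 5/2
f′′′(0) = -15/4
f^(4)(0) = 15/2
f^(5)(0) = -75/4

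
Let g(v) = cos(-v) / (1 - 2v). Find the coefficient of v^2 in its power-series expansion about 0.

7/2

Expand each factor separately, then convolve coefficients.
g(0) = 1
g′(0) = 2
g′′(0) = 7
So c_2 = g′′(0)/2! = 7/2.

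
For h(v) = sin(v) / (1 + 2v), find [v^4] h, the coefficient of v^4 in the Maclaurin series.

Expand each factor separately, then convolve coefficients.
[v^0] = 0;  [v^1] = 1;  [v^2] = -2;  [v^3] = 23/6;  [v^4] = -23/3.

-23/3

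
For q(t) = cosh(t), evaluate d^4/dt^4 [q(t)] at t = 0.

1

The coefficient of t^4 in the expansion is 1/24, so q^(4)(0) = 4! * (1/24) = 1.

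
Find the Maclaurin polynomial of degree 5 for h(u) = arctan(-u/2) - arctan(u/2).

-u^5/80 + u^3/12 - u

Add the two expansions coefficient-wise.
[u^0] = 0;  [u^1] = -1;  [u^2] = 0;  [u^3] = 1/12;  [u^4] = 0;  [u^5] = -1/80.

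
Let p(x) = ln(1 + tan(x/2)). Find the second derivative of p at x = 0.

Let u equal the inner series; expand the outer function in u and truncate.
The coefficient of x^2 in the expansion is -1/8, so p′′(0) = 2! * (-1/8) = -1/4.

-1/4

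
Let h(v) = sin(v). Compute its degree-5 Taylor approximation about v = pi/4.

sqrt(2)*(v - pi/4)^5/240 + sqrt(2)*(v - pi/4)^4/48 - sqrt(2)*(v - pi/4)^3/12 - sqrt(2)*(v - pi/4)^2/4 + sqrt(2)*(v - pi/4)/2 + sqrt(2)/2

h(pi/4) = sqrt(2)/2
h′(pi/4) = sqrt(2)/2
h′′(pi/4) = -sqrt(2)/2
h′′′(pi/4) = -sqrt(2)/2
h^(4)(pi/4) = sqrt(2)/2
h^(5)(pi/4) = sqrt(2)/2
Then c_k = h^(k)(pi/4)/k! gives each Taylor coefficient.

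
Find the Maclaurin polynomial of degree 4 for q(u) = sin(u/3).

q(0) = 0
q′(0) = 1/3
q′′(0) = 0
q′′′(0) = -1/27
q^(4)(0) = 0

-u^3/162 + u/3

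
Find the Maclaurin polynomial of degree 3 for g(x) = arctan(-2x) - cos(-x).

8*x^3/3 + x^2/2 - 2*x - 1

Add the two expansions coefficient-wise.
[x^0] = -1;  [x^1] = -2;  [x^2] = 1/2;  [x^3] = 8/3.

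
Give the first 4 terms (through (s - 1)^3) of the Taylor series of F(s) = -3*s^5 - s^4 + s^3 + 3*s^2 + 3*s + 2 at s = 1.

-33*(s - 1)^3 - 30*(s - 1)^2 - 7*(s - 1) + 5

F(1) = 5
F′(1) = -7
F′′(1) = -60
F′′′(1) = -198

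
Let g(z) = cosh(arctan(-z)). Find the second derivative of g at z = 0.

1

Plug the Maclaurin series of the inner function into that of the outer and collect terms.
From the series, [z^2] g = 1/2; multiply by 2! = 2 to get 1.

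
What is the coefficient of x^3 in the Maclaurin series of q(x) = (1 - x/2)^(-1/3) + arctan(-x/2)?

Combine the two series term by term.
[x^0] = 1;  [x^1] = -1/3;  [x^2] = 1/18;  [x^3] = 41/648.
So c_3 = q′′′(0)/3! = 41/648.

41/648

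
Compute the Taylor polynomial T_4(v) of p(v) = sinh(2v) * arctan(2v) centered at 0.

Take the Cauchy product of the two expansions.
p(0) = 0
p′(0) = 0
p′′(0) = 8
p′′′(0) = 0
p^(4)(0) = -64

-8*v^4/3 + 4*v^2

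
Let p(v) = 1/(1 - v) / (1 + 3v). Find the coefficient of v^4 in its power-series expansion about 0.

Multiply the two series term by term and collect like powers.

61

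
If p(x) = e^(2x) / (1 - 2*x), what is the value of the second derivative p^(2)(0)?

Expand 1/(denominator) as a geometric series and multiply by the numerator's series.
From the series, [x^2] p = 10; multiply by 2! = 2 to get 20.

20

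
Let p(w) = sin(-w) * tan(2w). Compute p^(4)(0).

-56

Take the Cauchy product of the two expansions.
The coefficient of w^4 in the expansion is -7/3, so p^(4)(0) = 4! * (-7/3) = -56.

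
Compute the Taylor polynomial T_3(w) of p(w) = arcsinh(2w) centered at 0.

-4*w^3/3 + 2*w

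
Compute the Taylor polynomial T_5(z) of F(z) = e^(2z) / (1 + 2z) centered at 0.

Write out both Maclaurin series and multiply, keeping only the needed powers.
F(0) = 1
F′(0) = 0
F′′(0) = 4
F′′′(0) = -16
F^(4)(0) = 144
F^(5)(0) = -1408

-176*z^5/15 + 6*z^4 - 8*z^3/3 + 2*z^2 + 1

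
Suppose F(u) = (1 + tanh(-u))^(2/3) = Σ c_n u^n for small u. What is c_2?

-1/9

Compose series: expand the inner function first, then feed it into the outer expansion.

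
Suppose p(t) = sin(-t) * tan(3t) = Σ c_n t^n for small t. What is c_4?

-17/2

Take the Cauchy product of the two expansions.
[t^0] = 0;  [t^1] = 0;  [t^2] = -3;  [t^3] = 0;  [t^4] = -17/2.
So c_4 = p^(4)(0)/4! = -17/2.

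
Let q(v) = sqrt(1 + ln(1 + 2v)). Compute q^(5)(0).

1609

Compose series: expand the inner function first, then feed it into the outer expansion.
The coefficient of v^5 in the expansion is 1609/120, so q^(5)(0) = 5! * (1609/120) = 1609.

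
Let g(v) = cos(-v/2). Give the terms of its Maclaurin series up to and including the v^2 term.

1 - v^2/8

[v^0] = 1;  [v^1] = 0;  [v^2] = -1/8.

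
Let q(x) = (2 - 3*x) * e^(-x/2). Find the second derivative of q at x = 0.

Distribute the polynomial across the series and collect like powers.
From the series, [x^2] q = 7/4; multiply by 2! = 2 to get 7/2.

7/2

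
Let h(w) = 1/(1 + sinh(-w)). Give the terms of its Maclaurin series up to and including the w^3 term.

7*w^3/6 + w^2 + w + 1

Compose series: expand the inner function first, then feed it into the outer expansion.
h(0) = 1
h′(0) = 1
h′′(0) = 2
h′′′(0) = 7
Then c_k = h^(k)(0)/k! gives each Taylor coefficient.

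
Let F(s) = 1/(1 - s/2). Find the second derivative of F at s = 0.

The coefficient of s^2 in the expansion is 1/4, so F′′(0) = 2! * (1/4) = 1/2.

1/2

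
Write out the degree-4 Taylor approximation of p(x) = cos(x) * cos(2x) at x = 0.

41*x^4/24 - 5*x^2/2 + 1

Multiply the two series term by term and collect like powers.
[x^0] = 1;  [x^1] = 0;  [x^2] = -5/2;  [x^3] = 0;  [x^4] = 41/24.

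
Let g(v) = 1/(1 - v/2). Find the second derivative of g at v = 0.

The coefficient of v^2 in the expansion is 1/4, so g′′(0) = 2! * (1/4) = 1/2.

1/2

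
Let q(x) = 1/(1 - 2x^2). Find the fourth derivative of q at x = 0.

96

The coefficient of x^4 in the expansion is 4, so q^(4)(0) = 4! * (4) = 96.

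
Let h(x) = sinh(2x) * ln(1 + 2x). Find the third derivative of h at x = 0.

-24

Write out both Maclaurin series and multiply, keeping only the needed powers.
From the series, [x^3] h = -4; multiply by 3! = 6 to get -24.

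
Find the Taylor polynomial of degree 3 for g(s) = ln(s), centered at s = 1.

(s - 1)^3/3 - (s - 1)^2/2 + (s - 1)

[(s - 1)^0] = 0;  [(s - 1)^1] = 1;  [(s - 1)^2] = -1/2;  [(s - 1)^3] = 1/3.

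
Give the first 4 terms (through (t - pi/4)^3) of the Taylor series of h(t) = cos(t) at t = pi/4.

[(t - pi/4)^0] = sqrt(2)/2;  [(t - pi/4)^1] = -sqrt(2)/2;  [(t - pi/4)^2] = -sqrt(2)/4;  [(t - pi/4)^3] = sqrt(2)/12.

sqrt(2)*(t - pi/4)^3/12 - sqrt(2)*(t - pi/4)^2/4 - sqrt(2)*(t - pi/4)/2 + sqrt(2)/2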